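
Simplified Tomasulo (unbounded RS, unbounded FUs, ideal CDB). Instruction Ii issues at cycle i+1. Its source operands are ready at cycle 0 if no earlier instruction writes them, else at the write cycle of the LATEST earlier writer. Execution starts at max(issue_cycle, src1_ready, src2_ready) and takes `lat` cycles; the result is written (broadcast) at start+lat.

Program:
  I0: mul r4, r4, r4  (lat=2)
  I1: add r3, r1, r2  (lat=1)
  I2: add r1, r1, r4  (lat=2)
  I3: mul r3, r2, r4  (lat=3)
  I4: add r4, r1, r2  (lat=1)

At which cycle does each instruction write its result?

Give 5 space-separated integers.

I0 mul r4: issue@1 deps=(None,None) exec_start@1 write@3
I1 add r3: issue@2 deps=(None,None) exec_start@2 write@3
I2 add r1: issue@3 deps=(None,0) exec_start@3 write@5
I3 mul r3: issue@4 deps=(None,0) exec_start@4 write@7
I4 add r4: issue@5 deps=(2,None) exec_start@5 write@6

Answer: 3 3 5 7 6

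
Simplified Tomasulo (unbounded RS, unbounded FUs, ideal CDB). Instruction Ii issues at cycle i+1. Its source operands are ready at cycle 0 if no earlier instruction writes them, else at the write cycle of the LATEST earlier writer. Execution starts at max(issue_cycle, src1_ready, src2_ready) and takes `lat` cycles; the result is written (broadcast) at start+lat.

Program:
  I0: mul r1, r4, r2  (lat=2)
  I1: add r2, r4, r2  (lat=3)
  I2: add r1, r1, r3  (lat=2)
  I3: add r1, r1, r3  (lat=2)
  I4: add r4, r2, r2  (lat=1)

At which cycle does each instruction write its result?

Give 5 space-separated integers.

Answer: 3 5 5 7 6

Derivation:
I0 mul r1: issue@1 deps=(None,None) exec_start@1 write@3
I1 add r2: issue@2 deps=(None,None) exec_start@2 write@5
I2 add r1: issue@3 deps=(0,None) exec_start@3 write@5
I3 add r1: issue@4 deps=(2,None) exec_start@5 write@7
I4 add r4: issue@5 deps=(1,1) exec_start@5 write@6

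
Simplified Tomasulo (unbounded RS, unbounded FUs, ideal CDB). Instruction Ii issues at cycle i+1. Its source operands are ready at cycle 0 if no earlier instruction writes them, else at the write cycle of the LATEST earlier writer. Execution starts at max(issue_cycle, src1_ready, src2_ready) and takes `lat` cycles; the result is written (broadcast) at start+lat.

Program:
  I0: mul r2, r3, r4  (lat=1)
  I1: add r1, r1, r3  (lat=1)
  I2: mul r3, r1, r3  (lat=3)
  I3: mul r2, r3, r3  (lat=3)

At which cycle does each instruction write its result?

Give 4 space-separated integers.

I0 mul r2: issue@1 deps=(None,None) exec_start@1 write@2
I1 add r1: issue@2 deps=(None,None) exec_start@2 write@3
I2 mul r3: issue@3 deps=(1,None) exec_start@3 write@6
I3 mul r2: issue@4 deps=(2,2) exec_start@6 write@9

Answer: 2 3 6 9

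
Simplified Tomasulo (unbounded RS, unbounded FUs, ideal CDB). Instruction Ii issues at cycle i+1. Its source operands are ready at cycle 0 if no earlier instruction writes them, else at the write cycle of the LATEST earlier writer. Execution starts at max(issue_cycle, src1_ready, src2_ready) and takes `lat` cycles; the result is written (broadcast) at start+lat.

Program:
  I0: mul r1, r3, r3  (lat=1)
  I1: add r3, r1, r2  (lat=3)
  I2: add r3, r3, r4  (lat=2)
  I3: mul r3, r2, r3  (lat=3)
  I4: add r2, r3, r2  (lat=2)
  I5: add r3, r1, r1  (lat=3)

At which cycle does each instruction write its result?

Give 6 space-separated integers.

Answer: 2 5 7 10 12 9

Derivation:
I0 mul r1: issue@1 deps=(None,None) exec_start@1 write@2
I1 add r3: issue@2 deps=(0,None) exec_start@2 write@5
I2 add r3: issue@3 deps=(1,None) exec_start@5 write@7
I3 mul r3: issue@4 deps=(None,2) exec_start@7 write@10
I4 add r2: issue@5 deps=(3,None) exec_start@10 write@12
I5 add r3: issue@6 deps=(0,0) exec_start@6 write@9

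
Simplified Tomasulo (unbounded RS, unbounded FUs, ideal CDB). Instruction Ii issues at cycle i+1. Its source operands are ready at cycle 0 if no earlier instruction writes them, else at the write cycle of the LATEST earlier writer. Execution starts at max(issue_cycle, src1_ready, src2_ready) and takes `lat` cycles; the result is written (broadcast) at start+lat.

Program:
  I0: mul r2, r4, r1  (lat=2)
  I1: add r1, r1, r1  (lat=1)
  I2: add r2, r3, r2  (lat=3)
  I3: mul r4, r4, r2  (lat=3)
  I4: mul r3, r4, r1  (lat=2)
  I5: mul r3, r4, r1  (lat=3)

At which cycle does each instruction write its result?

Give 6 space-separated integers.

I0 mul r2: issue@1 deps=(None,None) exec_start@1 write@3
I1 add r1: issue@2 deps=(None,None) exec_start@2 write@3
I2 add r2: issue@3 deps=(None,0) exec_start@3 write@6
I3 mul r4: issue@4 deps=(None,2) exec_start@6 write@9
I4 mul r3: issue@5 deps=(3,1) exec_start@9 write@11
I5 mul r3: issue@6 deps=(3,1) exec_start@9 write@12

Answer: 3 3 6 9 11 12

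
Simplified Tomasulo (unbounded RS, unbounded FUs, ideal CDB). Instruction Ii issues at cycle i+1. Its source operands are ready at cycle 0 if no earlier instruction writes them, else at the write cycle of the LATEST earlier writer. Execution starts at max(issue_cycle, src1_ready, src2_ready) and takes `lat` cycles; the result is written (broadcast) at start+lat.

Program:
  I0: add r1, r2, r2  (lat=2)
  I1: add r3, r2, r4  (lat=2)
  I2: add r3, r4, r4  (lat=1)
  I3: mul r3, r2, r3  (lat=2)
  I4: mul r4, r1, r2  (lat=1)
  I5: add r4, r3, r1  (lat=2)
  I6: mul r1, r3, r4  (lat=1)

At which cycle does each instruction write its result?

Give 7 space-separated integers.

Answer: 3 4 4 6 6 8 9

Derivation:
I0 add r1: issue@1 deps=(None,None) exec_start@1 write@3
I1 add r3: issue@2 deps=(None,None) exec_start@2 write@4
I2 add r3: issue@3 deps=(None,None) exec_start@3 write@4
I3 mul r3: issue@4 deps=(None,2) exec_start@4 write@6
I4 mul r4: issue@5 deps=(0,None) exec_start@5 write@6
I5 add r4: issue@6 deps=(3,0) exec_start@6 write@8
I6 mul r1: issue@7 deps=(3,5) exec_start@8 write@9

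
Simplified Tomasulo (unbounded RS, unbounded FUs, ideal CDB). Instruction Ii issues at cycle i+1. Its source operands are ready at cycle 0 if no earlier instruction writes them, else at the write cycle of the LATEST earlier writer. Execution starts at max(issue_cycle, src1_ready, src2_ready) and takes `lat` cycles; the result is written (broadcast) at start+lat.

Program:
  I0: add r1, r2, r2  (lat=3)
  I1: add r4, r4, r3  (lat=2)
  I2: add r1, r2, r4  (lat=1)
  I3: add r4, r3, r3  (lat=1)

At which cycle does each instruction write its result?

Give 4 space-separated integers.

Answer: 4 4 5 5

Derivation:
I0 add r1: issue@1 deps=(None,None) exec_start@1 write@4
I1 add r4: issue@2 deps=(None,None) exec_start@2 write@4
I2 add r1: issue@3 deps=(None,1) exec_start@4 write@5
I3 add r4: issue@4 deps=(None,None) exec_start@4 write@5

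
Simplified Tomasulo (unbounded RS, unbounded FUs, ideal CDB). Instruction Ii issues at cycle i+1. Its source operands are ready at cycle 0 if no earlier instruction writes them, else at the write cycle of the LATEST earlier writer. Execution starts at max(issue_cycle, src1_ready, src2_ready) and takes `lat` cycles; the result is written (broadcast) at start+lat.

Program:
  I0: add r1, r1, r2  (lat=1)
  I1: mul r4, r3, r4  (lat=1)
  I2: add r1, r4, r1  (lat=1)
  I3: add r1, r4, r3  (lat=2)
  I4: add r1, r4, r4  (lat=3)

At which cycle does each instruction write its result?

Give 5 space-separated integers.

Answer: 2 3 4 6 8

Derivation:
I0 add r1: issue@1 deps=(None,None) exec_start@1 write@2
I1 mul r4: issue@2 deps=(None,None) exec_start@2 write@3
I2 add r1: issue@3 deps=(1,0) exec_start@3 write@4
I3 add r1: issue@4 deps=(1,None) exec_start@4 write@6
I4 add r1: issue@5 deps=(1,1) exec_start@5 write@8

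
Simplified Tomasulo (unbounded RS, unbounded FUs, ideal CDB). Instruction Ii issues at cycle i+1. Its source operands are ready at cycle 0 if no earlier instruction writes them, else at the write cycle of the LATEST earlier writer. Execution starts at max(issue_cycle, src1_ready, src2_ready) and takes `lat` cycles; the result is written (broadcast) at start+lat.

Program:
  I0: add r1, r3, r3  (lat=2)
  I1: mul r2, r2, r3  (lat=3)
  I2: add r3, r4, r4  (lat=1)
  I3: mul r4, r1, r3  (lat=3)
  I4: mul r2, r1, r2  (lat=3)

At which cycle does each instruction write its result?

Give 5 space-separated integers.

I0 add r1: issue@1 deps=(None,None) exec_start@1 write@3
I1 mul r2: issue@2 deps=(None,None) exec_start@2 write@5
I2 add r3: issue@3 deps=(None,None) exec_start@3 write@4
I3 mul r4: issue@4 deps=(0,2) exec_start@4 write@7
I4 mul r2: issue@5 deps=(0,1) exec_start@5 write@8

Answer: 3 5 4 7 8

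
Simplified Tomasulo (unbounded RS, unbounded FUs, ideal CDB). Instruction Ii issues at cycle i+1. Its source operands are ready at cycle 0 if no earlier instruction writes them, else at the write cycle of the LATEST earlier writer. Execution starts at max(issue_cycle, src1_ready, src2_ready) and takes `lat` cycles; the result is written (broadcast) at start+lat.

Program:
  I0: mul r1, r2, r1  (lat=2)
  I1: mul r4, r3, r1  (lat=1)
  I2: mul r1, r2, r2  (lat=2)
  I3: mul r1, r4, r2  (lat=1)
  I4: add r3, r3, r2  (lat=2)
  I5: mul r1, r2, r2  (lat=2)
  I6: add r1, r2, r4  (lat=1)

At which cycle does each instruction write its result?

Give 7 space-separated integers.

I0 mul r1: issue@1 deps=(None,None) exec_start@1 write@3
I1 mul r4: issue@2 deps=(None,0) exec_start@3 write@4
I2 mul r1: issue@3 deps=(None,None) exec_start@3 write@5
I3 mul r1: issue@4 deps=(1,None) exec_start@4 write@5
I4 add r3: issue@5 deps=(None,None) exec_start@5 write@7
I5 mul r1: issue@6 deps=(None,None) exec_start@6 write@8
I6 add r1: issue@7 deps=(None,1) exec_start@7 write@8

Answer: 3 4 5 5 7 8 8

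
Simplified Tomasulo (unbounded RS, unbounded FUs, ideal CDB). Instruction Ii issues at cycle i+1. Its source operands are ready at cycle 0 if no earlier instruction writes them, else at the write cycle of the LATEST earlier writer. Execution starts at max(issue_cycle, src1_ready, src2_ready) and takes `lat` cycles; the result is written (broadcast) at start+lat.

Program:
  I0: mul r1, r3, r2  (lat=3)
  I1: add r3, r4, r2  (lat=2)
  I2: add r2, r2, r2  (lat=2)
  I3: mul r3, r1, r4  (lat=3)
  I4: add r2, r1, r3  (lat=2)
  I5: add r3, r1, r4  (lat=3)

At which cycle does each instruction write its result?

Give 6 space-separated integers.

Answer: 4 4 5 7 9 9

Derivation:
I0 mul r1: issue@1 deps=(None,None) exec_start@1 write@4
I1 add r3: issue@2 deps=(None,None) exec_start@2 write@4
I2 add r2: issue@3 deps=(None,None) exec_start@3 write@5
I3 mul r3: issue@4 deps=(0,None) exec_start@4 write@7
I4 add r2: issue@5 deps=(0,3) exec_start@7 write@9
I5 add r3: issue@6 deps=(0,None) exec_start@6 write@9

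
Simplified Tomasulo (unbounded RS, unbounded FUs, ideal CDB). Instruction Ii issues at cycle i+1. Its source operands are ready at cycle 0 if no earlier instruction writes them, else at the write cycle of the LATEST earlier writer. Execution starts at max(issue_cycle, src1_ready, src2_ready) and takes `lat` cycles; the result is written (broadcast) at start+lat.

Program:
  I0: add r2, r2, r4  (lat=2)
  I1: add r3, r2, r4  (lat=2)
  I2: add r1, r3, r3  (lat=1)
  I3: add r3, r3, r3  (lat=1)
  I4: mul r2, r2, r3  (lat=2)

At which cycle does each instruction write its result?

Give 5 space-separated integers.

I0 add r2: issue@1 deps=(None,None) exec_start@1 write@3
I1 add r3: issue@2 deps=(0,None) exec_start@3 write@5
I2 add r1: issue@3 deps=(1,1) exec_start@5 write@6
I3 add r3: issue@4 deps=(1,1) exec_start@5 write@6
I4 mul r2: issue@5 deps=(0,3) exec_start@6 write@8

Answer: 3 5 6 6 8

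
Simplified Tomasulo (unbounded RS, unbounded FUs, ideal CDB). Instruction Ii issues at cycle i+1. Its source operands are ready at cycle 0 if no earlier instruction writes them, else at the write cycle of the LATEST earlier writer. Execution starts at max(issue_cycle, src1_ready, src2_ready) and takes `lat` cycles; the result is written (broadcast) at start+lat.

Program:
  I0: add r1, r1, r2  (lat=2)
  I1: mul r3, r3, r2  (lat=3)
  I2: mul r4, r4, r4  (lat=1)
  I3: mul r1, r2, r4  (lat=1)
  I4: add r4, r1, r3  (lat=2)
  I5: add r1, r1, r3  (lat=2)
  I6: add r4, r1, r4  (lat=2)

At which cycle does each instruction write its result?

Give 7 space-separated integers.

Answer: 3 5 4 5 7 8 10

Derivation:
I0 add r1: issue@1 deps=(None,None) exec_start@1 write@3
I1 mul r3: issue@2 deps=(None,None) exec_start@2 write@5
I2 mul r4: issue@3 deps=(None,None) exec_start@3 write@4
I3 mul r1: issue@4 deps=(None,2) exec_start@4 write@5
I4 add r4: issue@5 deps=(3,1) exec_start@5 write@7
I5 add r1: issue@6 deps=(3,1) exec_start@6 write@8
I6 add r4: issue@7 deps=(5,4) exec_start@8 write@10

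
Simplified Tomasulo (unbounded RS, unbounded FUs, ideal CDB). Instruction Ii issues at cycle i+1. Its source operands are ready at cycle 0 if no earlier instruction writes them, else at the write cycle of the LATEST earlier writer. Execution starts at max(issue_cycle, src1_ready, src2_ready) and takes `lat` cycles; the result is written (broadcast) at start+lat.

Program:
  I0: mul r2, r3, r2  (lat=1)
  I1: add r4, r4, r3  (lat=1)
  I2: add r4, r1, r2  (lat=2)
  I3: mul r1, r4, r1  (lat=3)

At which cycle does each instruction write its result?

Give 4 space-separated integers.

Answer: 2 3 5 8

Derivation:
I0 mul r2: issue@1 deps=(None,None) exec_start@1 write@2
I1 add r4: issue@2 deps=(None,None) exec_start@2 write@3
I2 add r4: issue@3 deps=(None,0) exec_start@3 write@5
I3 mul r1: issue@4 deps=(2,None) exec_start@5 write@8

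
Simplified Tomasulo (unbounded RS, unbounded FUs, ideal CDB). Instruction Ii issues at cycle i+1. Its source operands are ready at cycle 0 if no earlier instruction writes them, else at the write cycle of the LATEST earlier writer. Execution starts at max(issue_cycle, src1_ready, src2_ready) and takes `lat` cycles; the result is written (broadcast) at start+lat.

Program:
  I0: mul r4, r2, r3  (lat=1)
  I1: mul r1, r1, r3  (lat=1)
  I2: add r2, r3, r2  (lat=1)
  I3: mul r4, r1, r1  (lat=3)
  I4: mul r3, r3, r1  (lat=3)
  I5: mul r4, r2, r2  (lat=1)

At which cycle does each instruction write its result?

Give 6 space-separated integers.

Answer: 2 3 4 7 8 7

Derivation:
I0 mul r4: issue@1 deps=(None,None) exec_start@1 write@2
I1 mul r1: issue@2 deps=(None,None) exec_start@2 write@3
I2 add r2: issue@3 deps=(None,None) exec_start@3 write@4
I3 mul r4: issue@4 deps=(1,1) exec_start@4 write@7
I4 mul r3: issue@5 deps=(None,1) exec_start@5 write@8
I5 mul r4: issue@6 deps=(2,2) exec_start@6 write@7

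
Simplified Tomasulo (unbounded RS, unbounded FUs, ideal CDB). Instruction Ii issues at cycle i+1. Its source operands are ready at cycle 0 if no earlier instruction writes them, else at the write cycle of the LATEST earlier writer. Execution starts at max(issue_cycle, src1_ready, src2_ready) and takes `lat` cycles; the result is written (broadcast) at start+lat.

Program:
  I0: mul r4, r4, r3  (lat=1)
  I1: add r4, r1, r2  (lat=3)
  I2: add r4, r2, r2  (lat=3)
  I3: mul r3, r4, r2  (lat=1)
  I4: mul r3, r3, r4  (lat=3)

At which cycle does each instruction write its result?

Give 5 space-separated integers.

Answer: 2 5 6 7 10

Derivation:
I0 mul r4: issue@1 deps=(None,None) exec_start@1 write@2
I1 add r4: issue@2 deps=(None,None) exec_start@2 write@5
I2 add r4: issue@3 deps=(None,None) exec_start@3 write@6
I3 mul r3: issue@4 deps=(2,None) exec_start@6 write@7
I4 mul r3: issue@5 deps=(3,2) exec_start@7 write@10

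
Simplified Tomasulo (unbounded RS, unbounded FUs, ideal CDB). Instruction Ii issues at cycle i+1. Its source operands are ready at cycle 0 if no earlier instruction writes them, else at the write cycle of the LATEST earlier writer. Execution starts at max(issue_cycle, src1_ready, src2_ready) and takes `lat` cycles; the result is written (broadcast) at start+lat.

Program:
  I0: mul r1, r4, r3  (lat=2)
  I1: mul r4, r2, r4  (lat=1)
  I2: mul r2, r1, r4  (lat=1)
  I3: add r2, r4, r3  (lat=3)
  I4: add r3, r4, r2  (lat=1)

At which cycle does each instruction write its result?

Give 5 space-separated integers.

Answer: 3 3 4 7 8

Derivation:
I0 mul r1: issue@1 deps=(None,None) exec_start@1 write@3
I1 mul r4: issue@2 deps=(None,None) exec_start@2 write@3
I2 mul r2: issue@3 deps=(0,1) exec_start@3 write@4
I3 add r2: issue@4 deps=(1,None) exec_start@4 write@7
I4 add r3: issue@5 deps=(1,3) exec_start@7 write@8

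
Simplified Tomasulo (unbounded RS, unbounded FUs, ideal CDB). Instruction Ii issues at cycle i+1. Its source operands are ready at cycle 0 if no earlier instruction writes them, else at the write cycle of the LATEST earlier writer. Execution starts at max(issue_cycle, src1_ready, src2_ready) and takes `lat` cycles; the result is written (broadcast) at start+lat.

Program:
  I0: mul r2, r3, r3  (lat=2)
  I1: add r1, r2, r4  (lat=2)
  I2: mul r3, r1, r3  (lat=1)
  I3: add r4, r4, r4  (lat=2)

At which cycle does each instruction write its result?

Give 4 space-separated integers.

Answer: 3 5 6 6

Derivation:
I0 mul r2: issue@1 deps=(None,None) exec_start@1 write@3
I1 add r1: issue@2 deps=(0,None) exec_start@3 write@5
I2 mul r3: issue@3 deps=(1,None) exec_start@5 write@6
I3 add r4: issue@4 deps=(None,None) exec_start@4 write@6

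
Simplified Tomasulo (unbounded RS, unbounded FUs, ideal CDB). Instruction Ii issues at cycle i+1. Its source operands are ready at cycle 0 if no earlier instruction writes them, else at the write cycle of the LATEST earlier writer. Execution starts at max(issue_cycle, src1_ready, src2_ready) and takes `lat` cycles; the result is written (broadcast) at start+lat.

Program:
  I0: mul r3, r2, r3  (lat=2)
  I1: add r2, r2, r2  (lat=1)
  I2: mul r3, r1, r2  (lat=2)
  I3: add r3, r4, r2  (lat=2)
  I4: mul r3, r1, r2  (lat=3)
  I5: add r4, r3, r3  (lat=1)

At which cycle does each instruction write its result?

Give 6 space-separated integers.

Answer: 3 3 5 6 8 9

Derivation:
I0 mul r3: issue@1 deps=(None,None) exec_start@1 write@3
I1 add r2: issue@2 deps=(None,None) exec_start@2 write@3
I2 mul r3: issue@3 deps=(None,1) exec_start@3 write@5
I3 add r3: issue@4 deps=(None,1) exec_start@4 write@6
I4 mul r3: issue@5 deps=(None,1) exec_start@5 write@8
I5 add r4: issue@6 deps=(4,4) exec_start@8 write@9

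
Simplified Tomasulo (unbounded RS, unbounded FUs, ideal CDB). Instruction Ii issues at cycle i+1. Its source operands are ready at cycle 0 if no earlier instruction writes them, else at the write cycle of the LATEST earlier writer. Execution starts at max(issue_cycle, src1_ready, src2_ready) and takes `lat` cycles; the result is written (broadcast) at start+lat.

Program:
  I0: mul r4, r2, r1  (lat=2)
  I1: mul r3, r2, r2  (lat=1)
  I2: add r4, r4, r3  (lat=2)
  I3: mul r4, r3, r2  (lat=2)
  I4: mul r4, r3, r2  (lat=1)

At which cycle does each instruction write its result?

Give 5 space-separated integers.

I0 mul r4: issue@1 deps=(None,None) exec_start@1 write@3
I1 mul r3: issue@2 deps=(None,None) exec_start@2 write@3
I2 add r4: issue@3 deps=(0,1) exec_start@3 write@5
I3 mul r4: issue@4 deps=(1,None) exec_start@4 write@6
I4 mul r4: issue@5 deps=(1,None) exec_start@5 write@6

Answer: 3 3 5 6 6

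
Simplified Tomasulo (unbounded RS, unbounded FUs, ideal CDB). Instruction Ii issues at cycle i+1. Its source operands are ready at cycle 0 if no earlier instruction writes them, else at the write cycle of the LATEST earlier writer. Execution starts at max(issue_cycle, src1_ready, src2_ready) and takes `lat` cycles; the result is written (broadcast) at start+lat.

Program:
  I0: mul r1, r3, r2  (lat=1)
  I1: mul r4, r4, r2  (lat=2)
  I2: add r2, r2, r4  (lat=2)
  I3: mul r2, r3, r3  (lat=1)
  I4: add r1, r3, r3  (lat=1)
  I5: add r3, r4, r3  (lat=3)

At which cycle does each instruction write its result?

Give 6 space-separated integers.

Answer: 2 4 6 5 6 9

Derivation:
I0 mul r1: issue@1 deps=(None,None) exec_start@1 write@2
I1 mul r4: issue@2 deps=(None,None) exec_start@2 write@4
I2 add r2: issue@3 deps=(None,1) exec_start@4 write@6
I3 mul r2: issue@4 deps=(None,None) exec_start@4 write@5
I4 add r1: issue@5 deps=(None,None) exec_start@5 write@6
I5 add r3: issue@6 deps=(1,None) exec_start@6 write@9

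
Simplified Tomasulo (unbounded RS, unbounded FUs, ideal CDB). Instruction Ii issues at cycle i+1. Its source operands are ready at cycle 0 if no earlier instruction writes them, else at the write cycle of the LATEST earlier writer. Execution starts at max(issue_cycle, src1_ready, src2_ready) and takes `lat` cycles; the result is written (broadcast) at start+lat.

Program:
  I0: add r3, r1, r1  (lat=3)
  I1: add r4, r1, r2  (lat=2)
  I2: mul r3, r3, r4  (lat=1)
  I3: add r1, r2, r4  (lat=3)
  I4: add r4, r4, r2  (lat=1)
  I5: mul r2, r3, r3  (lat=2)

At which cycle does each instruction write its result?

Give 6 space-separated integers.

I0 add r3: issue@1 deps=(None,None) exec_start@1 write@4
I1 add r4: issue@2 deps=(None,None) exec_start@2 write@4
I2 mul r3: issue@3 deps=(0,1) exec_start@4 write@5
I3 add r1: issue@4 deps=(None,1) exec_start@4 write@7
I4 add r4: issue@5 deps=(1,None) exec_start@5 write@6
I5 mul r2: issue@6 deps=(2,2) exec_start@6 write@8

Answer: 4 4 5 7 6 8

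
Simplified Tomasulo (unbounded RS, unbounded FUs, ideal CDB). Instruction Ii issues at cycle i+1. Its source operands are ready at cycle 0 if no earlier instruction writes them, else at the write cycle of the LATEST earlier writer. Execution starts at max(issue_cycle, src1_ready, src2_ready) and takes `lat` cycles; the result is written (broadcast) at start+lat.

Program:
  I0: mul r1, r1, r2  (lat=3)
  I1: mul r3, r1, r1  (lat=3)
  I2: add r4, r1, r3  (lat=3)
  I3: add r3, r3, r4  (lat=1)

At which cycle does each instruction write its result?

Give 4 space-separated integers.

Answer: 4 7 10 11

Derivation:
I0 mul r1: issue@1 deps=(None,None) exec_start@1 write@4
I1 mul r3: issue@2 deps=(0,0) exec_start@4 write@7
I2 add r4: issue@3 deps=(0,1) exec_start@7 write@10
I3 add r3: issue@4 deps=(1,2) exec_start@10 write@11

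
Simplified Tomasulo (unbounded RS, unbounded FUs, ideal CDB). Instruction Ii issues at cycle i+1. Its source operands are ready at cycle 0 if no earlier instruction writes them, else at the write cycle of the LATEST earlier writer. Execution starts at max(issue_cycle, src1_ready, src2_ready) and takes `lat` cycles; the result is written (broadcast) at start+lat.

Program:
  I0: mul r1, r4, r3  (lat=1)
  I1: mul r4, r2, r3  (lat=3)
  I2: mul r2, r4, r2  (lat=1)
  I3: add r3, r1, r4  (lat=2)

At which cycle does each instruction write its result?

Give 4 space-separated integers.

Answer: 2 5 6 7

Derivation:
I0 mul r1: issue@1 deps=(None,None) exec_start@1 write@2
I1 mul r4: issue@2 deps=(None,None) exec_start@2 write@5
I2 mul r2: issue@3 deps=(1,None) exec_start@5 write@6
I3 add r3: issue@4 deps=(0,1) exec_start@5 write@7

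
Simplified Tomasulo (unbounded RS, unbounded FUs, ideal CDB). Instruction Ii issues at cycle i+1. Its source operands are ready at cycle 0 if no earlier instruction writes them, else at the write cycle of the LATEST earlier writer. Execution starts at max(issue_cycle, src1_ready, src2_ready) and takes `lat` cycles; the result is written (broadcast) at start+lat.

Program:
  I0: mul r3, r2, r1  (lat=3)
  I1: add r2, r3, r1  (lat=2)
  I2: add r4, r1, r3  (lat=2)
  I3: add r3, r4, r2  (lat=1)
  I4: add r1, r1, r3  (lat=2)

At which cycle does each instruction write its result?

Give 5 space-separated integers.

I0 mul r3: issue@1 deps=(None,None) exec_start@1 write@4
I1 add r2: issue@2 deps=(0,None) exec_start@4 write@6
I2 add r4: issue@3 deps=(None,0) exec_start@4 write@6
I3 add r3: issue@4 deps=(2,1) exec_start@6 write@7
I4 add r1: issue@5 deps=(None,3) exec_start@7 write@9

Answer: 4 6 6 7 9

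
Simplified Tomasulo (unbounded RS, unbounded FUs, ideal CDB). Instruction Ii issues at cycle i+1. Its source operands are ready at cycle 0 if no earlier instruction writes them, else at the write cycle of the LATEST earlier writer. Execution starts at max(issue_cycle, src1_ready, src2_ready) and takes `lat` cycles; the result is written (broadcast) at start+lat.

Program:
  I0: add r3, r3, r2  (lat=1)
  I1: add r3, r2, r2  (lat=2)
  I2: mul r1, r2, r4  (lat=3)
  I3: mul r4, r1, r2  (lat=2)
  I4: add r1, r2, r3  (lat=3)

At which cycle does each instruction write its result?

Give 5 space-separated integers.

Answer: 2 4 6 8 8

Derivation:
I0 add r3: issue@1 deps=(None,None) exec_start@1 write@2
I1 add r3: issue@2 deps=(None,None) exec_start@2 write@4
I2 mul r1: issue@3 deps=(None,None) exec_start@3 write@6
I3 mul r4: issue@4 deps=(2,None) exec_start@6 write@8
I4 add r1: issue@5 deps=(None,1) exec_start@5 write@8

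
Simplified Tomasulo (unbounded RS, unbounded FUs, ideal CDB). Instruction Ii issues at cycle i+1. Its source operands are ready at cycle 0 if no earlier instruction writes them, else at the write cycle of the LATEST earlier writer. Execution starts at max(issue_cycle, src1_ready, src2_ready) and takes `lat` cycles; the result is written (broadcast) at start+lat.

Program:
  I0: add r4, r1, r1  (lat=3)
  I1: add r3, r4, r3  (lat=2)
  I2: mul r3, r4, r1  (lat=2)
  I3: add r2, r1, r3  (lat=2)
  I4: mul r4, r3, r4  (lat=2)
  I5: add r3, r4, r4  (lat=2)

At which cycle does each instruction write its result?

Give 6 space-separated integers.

Answer: 4 6 6 8 8 10

Derivation:
I0 add r4: issue@1 deps=(None,None) exec_start@1 write@4
I1 add r3: issue@2 deps=(0,None) exec_start@4 write@6
I2 mul r3: issue@3 deps=(0,None) exec_start@4 write@6
I3 add r2: issue@4 deps=(None,2) exec_start@6 write@8
I4 mul r4: issue@5 deps=(2,0) exec_start@6 write@8
I5 add r3: issue@6 deps=(4,4) exec_start@8 write@10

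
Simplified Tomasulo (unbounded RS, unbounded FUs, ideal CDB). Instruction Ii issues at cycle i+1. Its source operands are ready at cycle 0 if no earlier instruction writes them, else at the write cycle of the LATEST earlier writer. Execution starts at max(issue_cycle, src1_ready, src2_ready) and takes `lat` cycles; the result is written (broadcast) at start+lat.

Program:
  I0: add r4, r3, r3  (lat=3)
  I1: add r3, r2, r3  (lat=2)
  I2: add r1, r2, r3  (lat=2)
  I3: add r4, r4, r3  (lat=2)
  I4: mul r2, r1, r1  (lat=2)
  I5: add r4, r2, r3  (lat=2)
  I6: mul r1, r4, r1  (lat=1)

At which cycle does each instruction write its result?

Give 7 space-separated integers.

Answer: 4 4 6 6 8 10 11

Derivation:
I0 add r4: issue@1 deps=(None,None) exec_start@1 write@4
I1 add r3: issue@2 deps=(None,None) exec_start@2 write@4
I2 add r1: issue@3 deps=(None,1) exec_start@4 write@6
I3 add r4: issue@4 deps=(0,1) exec_start@4 write@6
I4 mul r2: issue@5 deps=(2,2) exec_start@6 write@8
I5 add r4: issue@6 deps=(4,1) exec_start@8 write@10
I6 mul r1: issue@7 deps=(5,2) exec_start@10 write@11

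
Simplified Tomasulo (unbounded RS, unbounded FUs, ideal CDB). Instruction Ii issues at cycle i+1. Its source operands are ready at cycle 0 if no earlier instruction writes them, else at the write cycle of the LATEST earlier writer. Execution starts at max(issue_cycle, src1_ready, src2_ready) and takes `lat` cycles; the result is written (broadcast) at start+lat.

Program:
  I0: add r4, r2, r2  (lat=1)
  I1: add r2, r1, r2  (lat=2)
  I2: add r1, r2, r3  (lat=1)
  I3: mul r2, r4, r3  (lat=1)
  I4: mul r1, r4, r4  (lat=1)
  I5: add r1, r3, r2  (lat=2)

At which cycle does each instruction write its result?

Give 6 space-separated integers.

Answer: 2 4 5 5 6 8

Derivation:
I0 add r4: issue@1 deps=(None,None) exec_start@1 write@2
I1 add r2: issue@2 deps=(None,None) exec_start@2 write@4
I2 add r1: issue@3 deps=(1,None) exec_start@4 write@5
I3 mul r2: issue@4 deps=(0,None) exec_start@4 write@5
I4 mul r1: issue@5 deps=(0,0) exec_start@5 write@6
I5 add r1: issue@6 deps=(None,3) exec_start@6 write@8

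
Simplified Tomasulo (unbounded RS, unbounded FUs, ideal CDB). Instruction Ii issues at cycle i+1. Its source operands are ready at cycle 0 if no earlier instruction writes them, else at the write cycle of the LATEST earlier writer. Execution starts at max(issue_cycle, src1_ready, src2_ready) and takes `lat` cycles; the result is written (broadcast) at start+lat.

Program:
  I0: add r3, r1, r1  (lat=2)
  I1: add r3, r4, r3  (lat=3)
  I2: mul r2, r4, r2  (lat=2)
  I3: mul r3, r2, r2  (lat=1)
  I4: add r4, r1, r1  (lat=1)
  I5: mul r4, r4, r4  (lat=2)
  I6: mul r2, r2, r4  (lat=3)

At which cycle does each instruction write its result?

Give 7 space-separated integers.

I0 add r3: issue@1 deps=(None,None) exec_start@1 write@3
I1 add r3: issue@2 deps=(None,0) exec_start@3 write@6
I2 mul r2: issue@3 deps=(None,None) exec_start@3 write@5
I3 mul r3: issue@4 deps=(2,2) exec_start@5 write@6
I4 add r4: issue@5 deps=(None,None) exec_start@5 write@6
I5 mul r4: issue@6 deps=(4,4) exec_start@6 write@8
I6 mul r2: issue@7 deps=(2,5) exec_start@8 write@11

Answer: 3 6 5 6 6 8 11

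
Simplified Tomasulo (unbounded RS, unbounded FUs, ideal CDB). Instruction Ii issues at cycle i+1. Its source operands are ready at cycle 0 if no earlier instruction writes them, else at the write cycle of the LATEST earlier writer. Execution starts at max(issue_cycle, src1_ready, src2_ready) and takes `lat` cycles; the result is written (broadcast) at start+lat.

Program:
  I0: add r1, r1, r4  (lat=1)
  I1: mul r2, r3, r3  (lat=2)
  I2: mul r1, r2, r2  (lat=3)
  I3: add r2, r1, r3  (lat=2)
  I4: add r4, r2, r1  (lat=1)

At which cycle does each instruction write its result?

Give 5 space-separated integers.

Answer: 2 4 7 9 10

Derivation:
I0 add r1: issue@1 deps=(None,None) exec_start@1 write@2
I1 mul r2: issue@2 deps=(None,None) exec_start@2 write@4
I2 mul r1: issue@3 deps=(1,1) exec_start@4 write@7
I3 add r2: issue@4 deps=(2,None) exec_start@7 write@9
I4 add r4: issue@5 deps=(3,2) exec_start@9 write@10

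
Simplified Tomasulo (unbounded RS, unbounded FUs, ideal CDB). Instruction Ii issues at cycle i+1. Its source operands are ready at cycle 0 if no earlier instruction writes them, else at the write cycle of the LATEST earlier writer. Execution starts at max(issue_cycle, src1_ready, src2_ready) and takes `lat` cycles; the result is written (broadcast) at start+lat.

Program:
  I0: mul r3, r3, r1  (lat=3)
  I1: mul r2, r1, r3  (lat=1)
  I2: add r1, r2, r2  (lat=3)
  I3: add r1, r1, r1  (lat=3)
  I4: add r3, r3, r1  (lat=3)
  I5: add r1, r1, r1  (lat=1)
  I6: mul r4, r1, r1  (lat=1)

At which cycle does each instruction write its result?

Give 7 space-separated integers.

I0 mul r3: issue@1 deps=(None,None) exec_start@1 write@4
I1 mul r2: issue@2 deps=(None,0) exec_start@4 write@5
I2 add r1: issue@3 deps=(1,1) exec_start@5 write@8
I3 add r1: issue@4 deps=(2,2) exec_start@8 write@11
I4 add r3: issue@5 deps=(0,3) exec_start@11 write@14
I5 add r1: issue@6 deps=(3,3) exec_start@11 write@12
I6 mul r4: issue@7 deps=(5,5) exec_start@12 write@13

Answer: 4 5 8 11 14 12 13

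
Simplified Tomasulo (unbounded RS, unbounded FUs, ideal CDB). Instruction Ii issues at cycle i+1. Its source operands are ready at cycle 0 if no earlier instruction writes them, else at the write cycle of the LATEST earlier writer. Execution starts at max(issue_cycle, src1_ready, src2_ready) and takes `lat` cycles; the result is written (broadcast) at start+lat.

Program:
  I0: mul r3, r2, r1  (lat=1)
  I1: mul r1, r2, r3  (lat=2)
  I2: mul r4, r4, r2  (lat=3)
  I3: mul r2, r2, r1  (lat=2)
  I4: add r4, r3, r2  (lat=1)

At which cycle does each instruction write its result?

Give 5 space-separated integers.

I0 mul r3: issue@1 deps=(None,None) exec_start@1 write@2
I1 mul r1: issue@2 deps=(None,0) exec_start@2 write@4
I2 mul r4: issue@3 deps=(None,None) exec_start@3 write@6
I3 mul r2: issue@4 deps=(None,1) exec_start@4 write@6
I4 add r4: issue@5 deps=(0,3) exec_start@6 write@7

Answer: 2 4 6 6 7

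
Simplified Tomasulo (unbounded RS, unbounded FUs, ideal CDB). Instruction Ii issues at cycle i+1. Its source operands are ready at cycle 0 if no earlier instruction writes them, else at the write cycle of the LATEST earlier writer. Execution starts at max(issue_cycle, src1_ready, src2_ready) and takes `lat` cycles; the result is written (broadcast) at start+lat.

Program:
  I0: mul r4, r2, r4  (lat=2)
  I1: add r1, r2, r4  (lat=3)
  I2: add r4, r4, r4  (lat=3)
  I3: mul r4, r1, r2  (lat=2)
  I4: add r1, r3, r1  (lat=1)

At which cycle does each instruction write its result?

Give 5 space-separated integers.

I0 mul r4: issue@1 deps=(None,None) exec_start@1 write@3
I1 add r1: issue@2 deps=(None,0) exec_start@3 write@6
I2 add r4: issue@3 deps=(0,0) exec_start@3 write@6
I3 mul r4: issue@4 deps=(1,None) exec_start@6 write@8
I4 add r1: issue@5 deps=(None,1) exec_start@6 write@7

Answer: 3 6 6 8 7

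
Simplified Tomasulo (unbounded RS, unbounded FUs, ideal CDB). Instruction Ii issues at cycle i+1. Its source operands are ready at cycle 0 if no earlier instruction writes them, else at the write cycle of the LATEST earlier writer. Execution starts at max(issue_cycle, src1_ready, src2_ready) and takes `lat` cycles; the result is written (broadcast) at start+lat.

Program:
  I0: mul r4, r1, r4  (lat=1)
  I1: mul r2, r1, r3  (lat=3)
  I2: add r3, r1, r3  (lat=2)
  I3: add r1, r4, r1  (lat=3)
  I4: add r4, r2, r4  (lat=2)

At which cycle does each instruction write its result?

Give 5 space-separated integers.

I0 mul r4: issue@1 deps=(None,None) exec_start@1 write@2
I1 mul r2: issue@2 deps=(None,None) exec_start@2 write@5
I2 add r3: issue@3 deps=(None,None) exec_start@3 write@5
I3 add r1: issue@4 deps=(0,None) exec_start@4 write@7
I4 add r4: issue@5 deps=(1,0) exec_start@5 write@7

Answer: 2 5 5 7 7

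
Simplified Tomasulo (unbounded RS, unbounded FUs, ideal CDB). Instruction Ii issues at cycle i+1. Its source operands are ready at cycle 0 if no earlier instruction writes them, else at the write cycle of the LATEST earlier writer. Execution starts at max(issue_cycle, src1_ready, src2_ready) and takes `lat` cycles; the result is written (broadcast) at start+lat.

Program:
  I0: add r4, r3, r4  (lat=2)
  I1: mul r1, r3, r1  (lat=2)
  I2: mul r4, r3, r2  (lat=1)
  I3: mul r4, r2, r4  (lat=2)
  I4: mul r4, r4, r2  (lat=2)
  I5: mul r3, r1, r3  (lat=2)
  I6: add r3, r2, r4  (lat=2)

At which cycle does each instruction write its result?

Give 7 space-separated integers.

Answer: 3 4 4 6 8 8 10

Derivation:
I0 add r4: issue@1 deps=(None,None) exec_start@1 write@3
I1 mul r1: issue@2 deps=(None,None) exec_start@2 write@4
I2 mul r4: issue@3 deps=(None,None) exec_start@3 write@4
I3 mul r4: issue@4 deps=(None,2) exec_start@4 write@6
I4 mul r4: issue@5 deps=(3,None) exec_start@6 write@8
I5 mul r3: issue@6 deps=(1,None) exec_start@6 write@8
I6 add r3: issue@7 deps=(None,4) exec_start@8 write@10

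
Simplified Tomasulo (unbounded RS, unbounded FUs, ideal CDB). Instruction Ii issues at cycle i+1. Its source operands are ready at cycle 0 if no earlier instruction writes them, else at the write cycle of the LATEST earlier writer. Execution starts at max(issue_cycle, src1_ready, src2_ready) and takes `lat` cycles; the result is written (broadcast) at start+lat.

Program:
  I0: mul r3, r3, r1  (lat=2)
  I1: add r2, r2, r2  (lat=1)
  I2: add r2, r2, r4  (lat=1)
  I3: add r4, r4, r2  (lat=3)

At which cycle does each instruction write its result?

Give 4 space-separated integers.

I0 mul r3: issue@1 deps=(None,None) exec_start@1 write@3
I1 add r2: issue@2 deps=(None,None) exec_start@2 write@3
I2 add r2: issue@3 deps=(1,None) exec_start@3 write@4
I3 add r4: issue@4 deps=(None,2) exec_start@4 write@7

Answer: 3 3 4 7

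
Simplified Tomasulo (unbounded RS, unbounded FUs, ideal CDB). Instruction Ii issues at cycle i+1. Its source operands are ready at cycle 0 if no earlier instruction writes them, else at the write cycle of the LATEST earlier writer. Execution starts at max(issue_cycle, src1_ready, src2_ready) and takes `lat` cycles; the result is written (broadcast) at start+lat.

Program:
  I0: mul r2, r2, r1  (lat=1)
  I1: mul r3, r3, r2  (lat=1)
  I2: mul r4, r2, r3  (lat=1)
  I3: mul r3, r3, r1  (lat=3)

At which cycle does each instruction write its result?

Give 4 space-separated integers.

Answer: 2 3 4 7

Derivation:
I0 mul r2: issue@1 deps=(None,None) exec_start@1 write@2
I1 mul r3: issue@2 deps=(None,0) exec_start@2 write@3
I2 mul r4: issue@3 deps=(0,1) exec_start@3 write@4
I3 mul r3: issue@4 deps=(1,None) exec_start@4 write@7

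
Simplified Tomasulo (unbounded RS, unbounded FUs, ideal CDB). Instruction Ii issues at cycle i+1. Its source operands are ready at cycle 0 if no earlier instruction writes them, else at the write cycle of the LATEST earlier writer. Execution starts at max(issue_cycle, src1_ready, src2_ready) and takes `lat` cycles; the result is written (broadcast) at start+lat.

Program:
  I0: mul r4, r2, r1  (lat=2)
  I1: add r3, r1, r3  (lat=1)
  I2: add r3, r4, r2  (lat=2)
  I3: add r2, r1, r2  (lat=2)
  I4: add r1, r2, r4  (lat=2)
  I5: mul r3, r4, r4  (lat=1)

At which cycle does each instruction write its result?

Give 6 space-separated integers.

I0 mul r4: issue@1 deps=(None,None) exec_start@1 write@3
I1 add r3: issue@2 deps=(None,None) exec_start@2 write@3
I2 add r3: issue@3 deps=(0,None) exec_start@3 write@5
I3 add r2: issue@4 deps=(None,None) exec_start@4 write@6
I4 add r1: issue@5 deps=(3,0) exec_start@6 write@8
I5 mul r3: issue@6 deps=(0,0) exec_start@6 write@7

Answer: 3 3 5 6 8 7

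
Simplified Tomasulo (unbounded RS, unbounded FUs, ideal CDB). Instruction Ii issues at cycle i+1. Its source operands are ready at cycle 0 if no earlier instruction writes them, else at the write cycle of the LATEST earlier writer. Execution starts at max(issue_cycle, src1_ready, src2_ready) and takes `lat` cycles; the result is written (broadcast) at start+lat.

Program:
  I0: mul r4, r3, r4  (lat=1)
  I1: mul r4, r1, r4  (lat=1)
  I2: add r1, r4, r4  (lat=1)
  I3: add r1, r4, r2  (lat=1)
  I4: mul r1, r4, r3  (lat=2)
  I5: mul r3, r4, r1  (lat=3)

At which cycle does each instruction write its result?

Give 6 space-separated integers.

I0 mul r4: issue@1 deps=(None,None) exec_start@1 write@2
I1 mul r4: issue@2 deps=(None,0) exec_start@2 write@3
I2 add r1: issue@3 deps=(1,1) exec_start@3 write@4
I3 add r1: issue@4 deps=(1,None) exec_start@4 write@5
I4 mul r1: issue@5 deps=(1,None) exec_start@5 write@7
I5 mul r3: issue@6 deps=(1,4) exec_start@7 write@10

Answer: 2 3 4 5 7 10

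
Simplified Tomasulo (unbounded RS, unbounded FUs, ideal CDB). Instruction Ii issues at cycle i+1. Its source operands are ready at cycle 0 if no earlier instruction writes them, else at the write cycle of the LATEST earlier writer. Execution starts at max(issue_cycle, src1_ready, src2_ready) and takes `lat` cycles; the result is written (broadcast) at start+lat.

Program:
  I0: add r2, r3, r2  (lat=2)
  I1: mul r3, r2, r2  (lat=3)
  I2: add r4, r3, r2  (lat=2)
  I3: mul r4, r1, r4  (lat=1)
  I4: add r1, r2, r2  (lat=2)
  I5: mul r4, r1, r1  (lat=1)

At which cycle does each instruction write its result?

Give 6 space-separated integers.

I0 add r2: issue@1 deps=(None,None) exec_start@1 write@3
I1 mul r3: issue@2 deps=(0,0) exec_start@3 write@6
I2 add r4: issue@3 deps=(1,0) exec_start@6 write@8
I3 mul r4: issue@4 deps=(None,2) exec_start@8 write@9
I4 add r1: issue@5 deps=(0,0) exec_start@5 write@7
I5 mul r4: issue@6 deps=(4,4) exec_start@7 write@8

Answer: 3 6 8 9 7 8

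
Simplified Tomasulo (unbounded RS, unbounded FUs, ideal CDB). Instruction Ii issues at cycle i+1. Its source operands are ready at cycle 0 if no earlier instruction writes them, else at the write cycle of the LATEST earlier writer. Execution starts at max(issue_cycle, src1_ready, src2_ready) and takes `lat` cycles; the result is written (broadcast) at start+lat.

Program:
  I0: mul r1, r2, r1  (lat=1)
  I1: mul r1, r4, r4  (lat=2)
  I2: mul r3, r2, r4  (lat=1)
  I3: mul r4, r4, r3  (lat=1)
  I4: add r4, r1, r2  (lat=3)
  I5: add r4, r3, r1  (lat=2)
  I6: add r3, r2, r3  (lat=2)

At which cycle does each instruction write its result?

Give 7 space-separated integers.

I0 mul r1: issue@1 deps=(None,None) exec_start@1 write@2
I1 mul r1: issue@2 deps=(None,None) exec_start@2 write@4
I2 mul r3: issue@3 deps=(None,None) exec_start@3 write@4
I3 mul r4: issue@4 deps=(None,2) exec_start@4 write@5
I4 add r4: issue@5 deps=(1,None) exec_start@5 write@8
I5 add r4: issue@6 deps=(2,1) exec_start@6 write@8
I6 add r3: issue@7 deps=(None,2) exec_start@7 write@9

Answer: 2 4 4 5 8 8 9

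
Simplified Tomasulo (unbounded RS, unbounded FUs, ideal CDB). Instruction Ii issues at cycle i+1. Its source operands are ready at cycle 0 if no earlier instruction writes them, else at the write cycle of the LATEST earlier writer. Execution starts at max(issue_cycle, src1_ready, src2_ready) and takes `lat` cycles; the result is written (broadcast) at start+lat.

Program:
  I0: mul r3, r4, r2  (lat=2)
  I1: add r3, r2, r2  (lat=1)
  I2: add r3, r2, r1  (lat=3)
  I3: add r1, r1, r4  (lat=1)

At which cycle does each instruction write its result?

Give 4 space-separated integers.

Answer: 3 3 6 5

Derivation:
I0 mul r3: issue@1 deps=(None,None) exec_start@1 write@3
I1 add r3: issue@2 deps=(None,None) exec_start@2 write@3
I2 add r3: issue@3 deps=(None,None) exec_start@3 write@6
I3 add r1: issue@4 deps=(None,None) exec_start@4 write@5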